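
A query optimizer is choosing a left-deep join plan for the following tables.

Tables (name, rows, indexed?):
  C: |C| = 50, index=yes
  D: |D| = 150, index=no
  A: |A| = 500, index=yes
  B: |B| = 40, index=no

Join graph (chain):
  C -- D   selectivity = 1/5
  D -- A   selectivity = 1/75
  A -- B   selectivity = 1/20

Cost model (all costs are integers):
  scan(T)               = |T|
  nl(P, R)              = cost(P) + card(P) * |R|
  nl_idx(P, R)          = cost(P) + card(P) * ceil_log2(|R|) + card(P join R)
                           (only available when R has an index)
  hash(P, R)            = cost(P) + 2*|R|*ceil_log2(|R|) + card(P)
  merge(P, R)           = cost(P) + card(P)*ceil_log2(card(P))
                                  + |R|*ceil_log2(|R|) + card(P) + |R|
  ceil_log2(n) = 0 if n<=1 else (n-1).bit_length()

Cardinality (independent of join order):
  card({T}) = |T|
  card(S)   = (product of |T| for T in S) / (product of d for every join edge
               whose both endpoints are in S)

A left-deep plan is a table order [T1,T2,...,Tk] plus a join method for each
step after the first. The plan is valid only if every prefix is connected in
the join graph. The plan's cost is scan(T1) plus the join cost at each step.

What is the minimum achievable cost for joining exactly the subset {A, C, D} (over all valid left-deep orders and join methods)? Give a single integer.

Selinger DP over subsets of {A,C,D}:
  {C}: scan cost=50, card=50
  {D}: scan cost=150, card=150
  {A}: scan cost=500, card=500
  {CD}: card=1500; try (C,hash)→900, (D,merge)→1750, (C,merge)→1850, (D,hash)→2500, (C,nl_idx)→2550, (D,nl)→7550 …(+1); best=900 via (C,hash)
  {AD}: card=1000; try (A,nl_idx)→2500, (D,hash)→3400, (A,merge)→6500, (D,merge)→6850, (A,hash)→9300, (A,nl)→75150 …(+1); best=2500 via (A,nl_idx)
  {ACD}: card=10000; try (C,hash)→4100, (A,hash)→11400, (C,merge)→13850, (C,nl_idx)→18500, (A,merge)→23900, (A,nl_idx)→24400 …(+2); best=4100 via (C,hash)

4100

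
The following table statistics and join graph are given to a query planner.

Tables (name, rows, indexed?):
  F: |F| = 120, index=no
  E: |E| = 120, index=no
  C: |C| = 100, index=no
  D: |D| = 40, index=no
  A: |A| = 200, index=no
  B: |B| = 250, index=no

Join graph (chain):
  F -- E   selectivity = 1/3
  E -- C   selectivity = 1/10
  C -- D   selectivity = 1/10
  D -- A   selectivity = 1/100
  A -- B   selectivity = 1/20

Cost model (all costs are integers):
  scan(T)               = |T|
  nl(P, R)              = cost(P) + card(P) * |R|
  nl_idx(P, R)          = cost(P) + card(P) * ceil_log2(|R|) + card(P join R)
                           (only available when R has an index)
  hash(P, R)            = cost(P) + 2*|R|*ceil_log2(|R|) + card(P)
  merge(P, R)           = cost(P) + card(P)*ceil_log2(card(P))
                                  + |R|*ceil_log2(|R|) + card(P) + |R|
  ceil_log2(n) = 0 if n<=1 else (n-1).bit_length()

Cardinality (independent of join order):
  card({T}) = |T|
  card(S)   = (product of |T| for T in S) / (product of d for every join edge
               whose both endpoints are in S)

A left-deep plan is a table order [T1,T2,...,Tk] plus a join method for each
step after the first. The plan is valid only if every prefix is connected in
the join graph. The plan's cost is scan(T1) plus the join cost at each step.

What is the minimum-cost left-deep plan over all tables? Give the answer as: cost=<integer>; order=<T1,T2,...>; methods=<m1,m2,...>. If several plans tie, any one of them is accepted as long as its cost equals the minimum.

Selinger DP (subsets sized 1..n):
  {F}: scan cost=120, card=120
  {E}: scan cost=120, card=120
  {C}: scan cost=100, card=100
  {D}: scan cost=40, card=40
  {A}: scan cost=200, card=200
  {B}: scan cost=250, card=250
  {EF}: card=4800; try (F,hash)→1920, (E,hash)→1920, (F,merge)→2040, (E,merge)→2040, (F,nl)→14520, (E,nl)→14520; best=1920 via (F,hash)
  {CE}: card=1200; try (C,hash)→1640, (E,merge)→1860, (E,hash)→1880, (C,merge)→1880, (E,nl)→12100, (C,nl)→12120; best=1640 via (C,hash)
  {CD}: card=400; try (D,hash)→680, (C,merge)→1120, (D,merge)→1180, (C,hash)→1480, (C,nl)→4040, (D,nl)→4100; best=680 via (D,hash)
  {AD}: card=80; try (D,hash)→880, (A,merge)→2120, (D,merge)→2280, (A,hash)→3280, (A,nl)→8040, (D,nl)→8200; best=880 via (D,hash)
  {AB}: card=2500; try (A,hash)→3700, (B,merge)→4250, (A,merge)→4300, (B,hash)→4400, (B,nl)→50200, (A,nl)→50250; best=3700 via (A,hash)
  {CEF}: card=48000; try (F,hash)→4520, (C,hash)→8120, (F,merge)→17000, (C,merge)→69920, (F,nl)→145640, (C,nl)→481920; best=4520 via (F,hash)
  {CDE}: card=4800; try (E,hash)→2760, (D,hash)→3320, (E,merge)→5640, (D,merge)→16320, (E,nl)→48680, (D,nl)→49640; best=2760 via (E,hash)
  {ACD}: card=800; try (C,merge)→2320, (C,hash)→2360, (A,hash)→4280, (A,merge)→6480, (C,nl)→8880, (A,nl)→80680; best=2320 via (C,merge)
  {ABD}: card=1000; try (B,merge)→3770, (B,hash)→4960, (D,hash)→6680, (B,nl)→20880, (D,merge)→36480, (D,nl)→103700; best=3770 via (B,merge)
  {CDEF}: card=192000; try (F,hash)→9240, (D,hash)→53000, (F,merge)→70920, (F,nl)→578760, (D,merge)→820800, (D,nl)→1924520; best=9240 via (F,hash)
  {ACDE}: card=9600; try (E,hash)→4800, (A,hash)→10760, (E,merge)→12080, (A,merge)→71760, (E,nl)→98320, (A,nl)→962760; best=4800 via (E,hash)
  {ABCD}: card=10000; try (C,hash)→6170, (B,hash)→7120, (B,merge)→13370, (C,merge)→15570, (C,nl)→103770, (B,nl)→202320; best=6170 via (C,hash)
  {ACDEF}: card=384000; try (F,hash)→16080, (F,merge)→149760, (A,hash)→204440, (F,nl)→1156800, (A,merge)→3659040, (A,nl)→38409240; best=16080 via (F,hash)
  {ABCDE}: card=120000; try (E,hash)→17850, (B,hash)→18400, (B,merge)→151050, (E,merge)→157130, (E,nl)→1206170, (B,nl)→2404800; best=17850 via (E,hash)
  {ABCDEF}: card=4800000; try (F,hash)→139530, (B,hash)→404080, (F,merge)→2178810, (B,merge)→7698330, (F,nl)→14417850, (B,nl)→96016080; best=139530 via (F,hash)

cost=139530; order=A,D,B,C,E,F; methods=hash,merge,hash,hash,hash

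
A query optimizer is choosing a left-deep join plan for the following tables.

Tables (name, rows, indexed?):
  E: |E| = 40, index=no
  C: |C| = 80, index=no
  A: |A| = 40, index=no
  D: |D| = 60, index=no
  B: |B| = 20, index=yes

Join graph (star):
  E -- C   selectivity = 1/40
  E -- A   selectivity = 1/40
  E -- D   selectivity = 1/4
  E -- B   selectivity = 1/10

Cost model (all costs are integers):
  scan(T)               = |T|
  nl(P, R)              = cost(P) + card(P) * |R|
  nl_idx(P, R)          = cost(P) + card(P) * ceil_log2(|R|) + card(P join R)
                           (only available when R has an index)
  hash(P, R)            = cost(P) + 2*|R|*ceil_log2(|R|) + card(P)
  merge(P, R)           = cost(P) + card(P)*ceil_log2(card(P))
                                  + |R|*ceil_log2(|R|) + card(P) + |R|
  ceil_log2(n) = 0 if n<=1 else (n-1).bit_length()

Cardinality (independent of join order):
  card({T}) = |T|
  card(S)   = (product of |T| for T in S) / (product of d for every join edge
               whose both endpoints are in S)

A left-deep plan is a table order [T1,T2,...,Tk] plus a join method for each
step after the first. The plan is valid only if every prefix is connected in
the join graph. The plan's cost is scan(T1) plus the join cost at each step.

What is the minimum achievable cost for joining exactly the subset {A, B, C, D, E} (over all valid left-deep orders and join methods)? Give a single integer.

Selinger DP over subsets of {A,B,C,D,E}:
  {E}: scan cost=40, card=40
  {C}: scan cost=80, card=80
  {A}: scan cost=40, card=40
  {D}: scan cost=60, card=60
  {B}: scan cost=20, card=20
  {CE}: card=80; try (E,hash)→640, (C,merge)→960, (E,merge)→1000, (C,hash)→1200, (C,nl)→3240, (E,nl)→3280; best=640 via (E,hash)
  {AE}: card=40; try (E,hash)→560, (A,hash)→560, (E,merge)→600, (A,merge)→600, (E,nl)→1640, (A,nl)→1640; best=560 via (E,hash)
  {DE}: card=600; try (E,hash)→600, (D,merge)→740, (E,merge)→760, (D,hash)→800, (D,nl)→2440, (E,nl)→2460; best=600 via (E,hash)
  {BE}: card=80; try (B,hash)→280, (B,nl_idx)→320, (E,merge)→420, (B,merge)→440, (E,hash)→520, (E,nl)→820 …(+1); best=280 via (B,hash)
  {ACE}: card=80; try (A,hash)→1200, (C,merge)→1480, (A,merge)→1560, (C,hash)→1720, (C,nl)→3760, (A,nl)→3840; best=1200 via (A,hash)
  {CDE}: card=1200; try (D,hash)→1440, (D,merge)→1700, (C,hash)→2320, (D,nl)→5440, (C,merge)→7840, (C,nl)→48600; best=1440 via (D,hash)
  {BCE}: card=160; try (B,hash)→920, (B,nl_idx)→1200, (B,merge)→1400, (C,hash)→1480, (C,merge)→1560, (B,nl)→2240 …(+1); best=920 via (B,hash)
  {ADE}: card=600; try (D,merge)→1260, (D,hash)→1320, (A,hash)→1680, (D,nl)→2960, (A,merge)→7480, (A,nl)→24600; best=1260 via (D,merge)
  {ABE}: card=80; try (B,hash)→800, (B,nl_idx)→840, (A,hash)→840, (B,merge)→960, (A,merge)→1200, (B,nl)→1360 …(+1); best=800 via (B,hash)
  {BDE}: card=1200; try (D,hash)→1080, (D,merge)→1340, (B,hash)→1400, (B,nl_idx)→4800, (D,nl)→5080, (B,merge)→7320 …(+1); best=1080 via (D,hash)
  {ACDE}: card=1200; try (D,hash)→2000, (D,merge)→2260, (C,hash)→2980, (A,hash)→3120, (D,nl)→6000, (C,merge)→8500 …(+3); best=2000 via (D,hash)
  {ABCE}: card=160; try (B,hash)→1480, (A,hash)→1560, (B,nl_idx)→1760, (B,merge)→1960, (C,hash)→2000, (C,merge)→2080 …(+4); best=1480 via (B,hash)
  {BCDE}: card=2400; try (D,hash)→1800, (D,merge)→2780, (B,hash)→2840, (C,hash)→3400, (B,nl_idx)→9840, (D,nl)→10520 …(+4); best=1800 via (D,hash)
  {ABDE}: card=1200; try (D,hash)→1600, (D,merge)→1860, (B,hash)→2060, (A,hash)→2760, (B,nl_idx)→5460, (D,nl)→5600 …(+4); best=1600 via (D,hash)
  {ABCDE}: card=2400; try (D,hash)→2360, (D,merge)→3340, (B,hash)→3400, (C,hash)→3920, (A,hash)→4680, (B,nl_idx)→10400 …(+7); best=2360 via (D,hash)

2360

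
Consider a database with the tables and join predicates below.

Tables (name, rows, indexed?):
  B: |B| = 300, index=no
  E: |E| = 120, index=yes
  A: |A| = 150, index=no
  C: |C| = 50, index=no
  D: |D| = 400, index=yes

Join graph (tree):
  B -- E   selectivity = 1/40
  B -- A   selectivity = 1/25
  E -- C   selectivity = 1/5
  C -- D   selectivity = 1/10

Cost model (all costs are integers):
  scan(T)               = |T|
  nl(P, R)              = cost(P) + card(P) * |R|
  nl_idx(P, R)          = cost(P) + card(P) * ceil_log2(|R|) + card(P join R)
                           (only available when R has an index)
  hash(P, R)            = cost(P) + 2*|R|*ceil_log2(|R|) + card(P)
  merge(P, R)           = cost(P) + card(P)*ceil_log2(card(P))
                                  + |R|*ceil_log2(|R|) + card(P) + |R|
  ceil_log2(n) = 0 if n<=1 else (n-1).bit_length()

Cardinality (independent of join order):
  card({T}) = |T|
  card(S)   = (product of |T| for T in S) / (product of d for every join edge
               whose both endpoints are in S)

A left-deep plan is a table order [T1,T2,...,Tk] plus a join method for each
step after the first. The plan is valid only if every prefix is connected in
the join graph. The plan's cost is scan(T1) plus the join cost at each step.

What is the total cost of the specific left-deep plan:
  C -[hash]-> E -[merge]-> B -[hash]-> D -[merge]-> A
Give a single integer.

step 1: scan C: cost=50, card=50
step 2: join E via hash
    card(P join E) = 50*120/(5) = 1200
    cost = 50 + 2*120*7 + 50 = 1780
step 3: join B via merge
    card(P join B) = 1200*300/(40) = 9000
    cost = 1780 + 1200*11 + 300*9 + 1200 + 300 = 19180
step 4: join D via hash
    card(P join D) = 9000*400/(10) = 360000
    cost = 19180 + 2*400*9 + 9000 = 35380
step 5: join A via merge
    card(P join A) = 360000*150/(25) = 2160000
    cost = 35380 + 360000*19 + 150*8 + 360000 + 150 = 7236730

7236730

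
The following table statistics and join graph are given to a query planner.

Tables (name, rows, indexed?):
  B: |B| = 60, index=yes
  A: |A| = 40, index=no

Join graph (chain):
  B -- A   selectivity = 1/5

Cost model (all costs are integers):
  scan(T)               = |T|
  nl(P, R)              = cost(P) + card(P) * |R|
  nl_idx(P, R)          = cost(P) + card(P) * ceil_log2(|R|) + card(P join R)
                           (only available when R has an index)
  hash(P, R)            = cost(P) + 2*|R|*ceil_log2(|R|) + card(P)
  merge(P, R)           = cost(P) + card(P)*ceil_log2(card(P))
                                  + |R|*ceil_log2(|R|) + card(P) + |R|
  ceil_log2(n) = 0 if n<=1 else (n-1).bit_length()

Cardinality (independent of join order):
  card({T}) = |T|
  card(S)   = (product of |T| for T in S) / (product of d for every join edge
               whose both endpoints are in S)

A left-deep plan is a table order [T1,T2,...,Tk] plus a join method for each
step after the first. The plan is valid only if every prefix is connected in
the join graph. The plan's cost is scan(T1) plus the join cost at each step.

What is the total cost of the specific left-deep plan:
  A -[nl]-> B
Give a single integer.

2440

step 1: scan A: cost=40, card=40
step 2: join B via nl
    card(P join B) = 40*60/(5) = 480
    cost = 40 + 40*60 = 2440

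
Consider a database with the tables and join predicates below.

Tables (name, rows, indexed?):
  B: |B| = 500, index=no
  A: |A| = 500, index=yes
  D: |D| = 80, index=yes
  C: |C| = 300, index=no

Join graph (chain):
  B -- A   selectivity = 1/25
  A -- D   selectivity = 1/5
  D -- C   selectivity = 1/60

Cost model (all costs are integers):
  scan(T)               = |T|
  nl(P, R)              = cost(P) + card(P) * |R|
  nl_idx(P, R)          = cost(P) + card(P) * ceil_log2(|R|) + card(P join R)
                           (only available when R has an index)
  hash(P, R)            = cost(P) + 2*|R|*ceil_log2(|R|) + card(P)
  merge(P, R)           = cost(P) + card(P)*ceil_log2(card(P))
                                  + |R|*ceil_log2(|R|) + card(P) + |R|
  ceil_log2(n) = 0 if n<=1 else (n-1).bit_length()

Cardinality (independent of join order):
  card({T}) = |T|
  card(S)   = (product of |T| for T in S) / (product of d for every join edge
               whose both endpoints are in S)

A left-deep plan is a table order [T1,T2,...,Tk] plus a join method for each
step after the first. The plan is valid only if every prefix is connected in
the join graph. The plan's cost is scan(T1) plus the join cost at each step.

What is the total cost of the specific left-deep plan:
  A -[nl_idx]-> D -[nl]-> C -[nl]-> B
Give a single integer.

22412000

step 1: scan A: cost=500, card=500
step 2: join D via nl_idx
    card(P join D) = 500*80/(5) = 8000
    cost = 500 + 500*7 + 8000 = 12000
step 3: join C via nl
    card(P join C) = 8000*300/(60) = 40000
    cost = 12000 + 8000*300 = 2412000
step 4: join B via nl
    card(P join B) = 40000*500/(25) = 800000
    cost = 2412000 + 40000*500 = 22412000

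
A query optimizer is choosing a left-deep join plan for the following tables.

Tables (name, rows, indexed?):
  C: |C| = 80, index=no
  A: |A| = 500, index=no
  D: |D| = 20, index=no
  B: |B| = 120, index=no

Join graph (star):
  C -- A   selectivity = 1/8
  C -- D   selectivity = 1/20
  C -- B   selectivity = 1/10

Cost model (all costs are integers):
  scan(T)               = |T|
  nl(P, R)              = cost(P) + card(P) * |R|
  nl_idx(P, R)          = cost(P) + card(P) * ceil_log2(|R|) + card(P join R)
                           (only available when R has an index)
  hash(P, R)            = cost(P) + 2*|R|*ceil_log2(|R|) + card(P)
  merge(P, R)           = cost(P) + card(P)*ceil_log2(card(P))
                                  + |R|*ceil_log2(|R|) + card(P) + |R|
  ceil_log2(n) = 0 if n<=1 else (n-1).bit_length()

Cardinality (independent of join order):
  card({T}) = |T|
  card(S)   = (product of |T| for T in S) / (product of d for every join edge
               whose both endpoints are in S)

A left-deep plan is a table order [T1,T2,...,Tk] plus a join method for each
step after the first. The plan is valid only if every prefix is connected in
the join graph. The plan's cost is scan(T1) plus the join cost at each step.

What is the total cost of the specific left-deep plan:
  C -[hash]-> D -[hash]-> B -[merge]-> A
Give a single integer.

step 1: scan C: cost=80, card=80
step 2: join D via hash
    card(P join D) = 80*20/(20) = 80
    cost = 80 + 2*20*5 + 80 = 360
step 3: join B via hash
    card(P join B) = 80*120/(10) = 960
    cost = 360 + 2*120*7 + 80 = 2120
step 4: join A via merge
    card(P join A) = 960*500/(8) = 60000
    cost = 2120 + 960*10 + 500*9 + 960 + 500 = 17680

17680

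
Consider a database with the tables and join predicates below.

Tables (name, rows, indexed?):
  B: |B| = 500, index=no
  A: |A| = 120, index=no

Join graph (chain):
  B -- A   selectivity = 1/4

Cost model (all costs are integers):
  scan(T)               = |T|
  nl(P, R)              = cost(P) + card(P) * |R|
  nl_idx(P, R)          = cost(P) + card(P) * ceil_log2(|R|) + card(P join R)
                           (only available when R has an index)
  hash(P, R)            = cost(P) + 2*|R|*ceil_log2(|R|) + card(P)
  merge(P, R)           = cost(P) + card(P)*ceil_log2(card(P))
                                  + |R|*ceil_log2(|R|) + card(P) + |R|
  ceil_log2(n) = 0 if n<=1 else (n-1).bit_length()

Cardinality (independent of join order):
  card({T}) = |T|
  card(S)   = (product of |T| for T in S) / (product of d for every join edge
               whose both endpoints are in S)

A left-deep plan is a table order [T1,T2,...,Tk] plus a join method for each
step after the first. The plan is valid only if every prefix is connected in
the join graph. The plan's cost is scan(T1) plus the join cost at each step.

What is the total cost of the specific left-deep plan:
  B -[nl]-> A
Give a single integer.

step 1: scan B: cost=500, card=500
step 2: join A via nl
    card(P join A) = 500*120/(4) = 15000
    cost = 500 + 500*120 = 60500

60500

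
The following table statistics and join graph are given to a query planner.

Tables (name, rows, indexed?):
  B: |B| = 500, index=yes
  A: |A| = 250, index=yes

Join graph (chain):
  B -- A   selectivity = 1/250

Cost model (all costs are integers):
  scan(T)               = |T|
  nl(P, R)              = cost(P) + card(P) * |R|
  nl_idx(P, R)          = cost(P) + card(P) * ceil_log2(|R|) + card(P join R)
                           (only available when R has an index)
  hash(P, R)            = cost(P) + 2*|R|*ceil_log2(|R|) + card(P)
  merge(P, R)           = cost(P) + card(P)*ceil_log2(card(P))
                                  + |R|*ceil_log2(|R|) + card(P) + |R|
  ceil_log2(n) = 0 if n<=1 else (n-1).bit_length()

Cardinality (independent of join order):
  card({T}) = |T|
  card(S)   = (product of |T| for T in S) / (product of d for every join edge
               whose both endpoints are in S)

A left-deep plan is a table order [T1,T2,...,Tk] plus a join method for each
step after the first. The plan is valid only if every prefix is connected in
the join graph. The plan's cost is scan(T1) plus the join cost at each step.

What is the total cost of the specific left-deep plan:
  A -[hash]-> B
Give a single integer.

9500

step 1: scan A: cost=250, card=250
step 2: join B via hash
    card(P join B) = 250*500/(250) = 500
    cost = 250 + 2*500*9 + 250 = 9500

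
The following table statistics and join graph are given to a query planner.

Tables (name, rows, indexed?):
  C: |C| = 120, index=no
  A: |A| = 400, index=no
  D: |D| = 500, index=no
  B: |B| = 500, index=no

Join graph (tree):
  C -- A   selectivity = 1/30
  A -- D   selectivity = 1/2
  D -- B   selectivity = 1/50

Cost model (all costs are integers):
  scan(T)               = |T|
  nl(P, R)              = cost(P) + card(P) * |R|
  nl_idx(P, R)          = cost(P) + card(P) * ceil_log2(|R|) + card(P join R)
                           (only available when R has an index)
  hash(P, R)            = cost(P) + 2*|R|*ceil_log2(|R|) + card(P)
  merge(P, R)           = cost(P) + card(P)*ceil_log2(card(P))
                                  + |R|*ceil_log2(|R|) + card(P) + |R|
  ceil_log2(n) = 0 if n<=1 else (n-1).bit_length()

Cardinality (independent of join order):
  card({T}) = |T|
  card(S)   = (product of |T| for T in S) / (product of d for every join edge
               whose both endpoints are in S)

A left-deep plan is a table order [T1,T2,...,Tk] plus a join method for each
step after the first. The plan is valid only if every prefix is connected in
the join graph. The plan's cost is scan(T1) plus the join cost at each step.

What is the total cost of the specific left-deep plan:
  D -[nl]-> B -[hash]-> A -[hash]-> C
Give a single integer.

1264380

step 1: scan D: cost=500, card=500
step 2: join B via nl
    card(P join B) = 500*500/(50) = 5000
    cost = 500 + 500*500 = 250500
step 3: join A via hash
    card(P join A) = 5000*400/(2) = 1000000
    cost = 250500 + 2*400*9 + 5000 = 262700
step 4: join C via hash
    card(P join C) = 1000000*120/(30) = 4000000
    cost = 262700 + 2*120*7 + 1000000 = 1264380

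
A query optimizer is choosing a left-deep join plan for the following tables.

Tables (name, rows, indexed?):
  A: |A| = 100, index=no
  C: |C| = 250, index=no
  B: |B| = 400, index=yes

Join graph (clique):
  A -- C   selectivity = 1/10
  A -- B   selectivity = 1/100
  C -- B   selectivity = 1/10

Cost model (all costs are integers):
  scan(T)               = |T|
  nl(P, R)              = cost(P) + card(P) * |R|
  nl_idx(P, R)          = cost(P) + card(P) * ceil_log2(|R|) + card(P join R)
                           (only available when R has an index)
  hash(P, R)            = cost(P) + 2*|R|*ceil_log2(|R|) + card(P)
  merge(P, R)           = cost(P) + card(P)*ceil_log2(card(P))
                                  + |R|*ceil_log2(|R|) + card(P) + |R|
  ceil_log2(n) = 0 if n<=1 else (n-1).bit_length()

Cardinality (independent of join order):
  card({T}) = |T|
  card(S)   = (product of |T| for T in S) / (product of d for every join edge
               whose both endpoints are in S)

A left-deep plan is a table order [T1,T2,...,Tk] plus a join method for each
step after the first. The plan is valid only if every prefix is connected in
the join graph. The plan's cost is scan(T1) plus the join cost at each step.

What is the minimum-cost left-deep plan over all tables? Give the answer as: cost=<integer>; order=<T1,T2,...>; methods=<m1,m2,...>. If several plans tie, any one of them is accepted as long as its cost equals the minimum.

cost=5800; order=A,B,C; methods=nl_idx,hash

Selinger DP (subsets sized 1..n):
  {A}: scan cost=100, card=100
  {C}: scan cost=250, card=250
  {B}: scan cost=400, card=400
  {AC}: card=2500; try (A,hash)→1900, (C,merge)→3150, (A,merge)→3300, (C,hash)→4200, (C,nl)→25100, (A,nl)→25250; best=1900 via (A,hash)
  {AB}: card=400; try (B,nl_idx)→1400, (A,hash)→2200, (B,merge)→4900, (A,merge)→5200, (B,hash)→7400, (B,nl)→40100 …(+1); best=1400 via (B,nl_idx)
  {BC}: card=10000; try (C,hash)→4800, (B,merge)→6500, (C,merge)→6650, (B,hash)→7700, (B,nl_idx)→12500, (B,nl)→100250 …(+1); best=4800 via (C,hash)
  {ABC}: card=1000; try (C,hash)→5800, (C,merge)→7650, (B,hash)→11600, (A,hash)→16200, (B,nl_idx)→25400, (B,merge)→38400 …(+4); best=5800 via (C,hash)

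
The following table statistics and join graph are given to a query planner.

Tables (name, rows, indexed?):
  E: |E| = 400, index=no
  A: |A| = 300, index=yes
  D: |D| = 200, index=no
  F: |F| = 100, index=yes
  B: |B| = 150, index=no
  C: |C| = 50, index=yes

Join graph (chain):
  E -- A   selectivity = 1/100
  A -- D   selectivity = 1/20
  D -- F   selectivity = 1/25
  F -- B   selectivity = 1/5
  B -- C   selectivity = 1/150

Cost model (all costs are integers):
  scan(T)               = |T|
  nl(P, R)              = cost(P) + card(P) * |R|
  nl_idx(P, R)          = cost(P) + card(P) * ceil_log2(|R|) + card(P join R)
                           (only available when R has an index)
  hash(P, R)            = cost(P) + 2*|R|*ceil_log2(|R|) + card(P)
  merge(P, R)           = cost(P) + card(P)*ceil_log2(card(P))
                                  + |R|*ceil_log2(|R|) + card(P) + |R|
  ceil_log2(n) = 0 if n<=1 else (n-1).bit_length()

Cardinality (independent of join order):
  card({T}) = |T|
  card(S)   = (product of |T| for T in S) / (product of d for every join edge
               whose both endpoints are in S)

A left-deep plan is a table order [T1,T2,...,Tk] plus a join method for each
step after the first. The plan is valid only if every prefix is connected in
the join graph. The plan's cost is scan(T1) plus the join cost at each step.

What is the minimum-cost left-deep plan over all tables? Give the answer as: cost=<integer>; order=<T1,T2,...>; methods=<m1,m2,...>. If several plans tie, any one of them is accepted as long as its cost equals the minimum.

Selinger DP (subsets sized 1..n):
  {E}: scan cost=400, card=400
  {A}: scan cost=300, card=300
  {D}: scan cost=200, card=200
  {F}: scan cost=100, card=100
  {B}: scan cost=150, card=150
  {C}: scan cost=50, card=50
  {AE}: card=1200; try (A,nl_idx)→5200, (A,hash)→6200, (E,merge)→7300, (A,merge)→7400, (E,hash)→7800, (E,nl)→120300 …(+1); best=5200 via (A,nl_idx)
  {AD}: card=3000; try (D,hash)→3800, (A,merge)→5000, (A,nl_idx)→5000, (D,merge)→5100, (A,hash)→5800, (A,nl)→60200 …(+1); best=3800 via (D,hash)
  {DF}: card=800; try (F,hash)→1800, (F,nl_idx)→2400, (D,merge)→2700, (F,merge)→2800, (D,hash)→3400, (D,nl)→20100 …(+1); best=1800 via (F,hash)
  {BF}: card=3000; try (F,hash)→1700, (B,merge)→2250, (F,merge)→2300, (B,hash)→2600, (F,nl_idx)→4200, (B,nl)→15100 …(+1); best=1700 via (F,hash)
  {BC}: card=50; try (C,hash)→900, (C,nl_idx)→1100, (B,merge)→1750, (C,merge)→1850, (B,hash)→2500, (B,nl)→7550 …(+1); best=900 via (C,hash)
  {ADE}: card=12000; try (D,hash)→9600, (E,hash)→14000, (D,merge)→21400, (E,merge)→46800, (D,nl)→245200, (E,nl)→1203800; best=9600 via (D,hash)
  {ADF}: card=12000; try (A,hash)→8000, (F,hash)→8200, (A,merge)→13600, (A,nl_idx)→21000, (F,nl_idx)→36800, (F,merge)→43600 …(+2); best=8000 via (A,hash)
  {BDF}: card=24000; try (B,hash)→5000, (D,hash)→7900, (B,merge)→11950, (D,merge)→42500, (B,nl)→121800, (D,nl)→601700; best=5000 via (B,hash)
  {BCF}: card=1000; try (F,merge)→2050, (F,nl_idx)→2250, (F,hash)→2350, (C,hash)→5300, (F,nl)→5900, (C,nl_idx)→20700 …(+2); best=2050 via (F,merge)
  {ADEF}: card=48000; try (F,hash)→23000, (E,hash)→27200, (F,nl_idx)→141600, (F,merge)→190400, (E,merge)→192000, (F,nl)→1209600 …(+1); best=23000 via (F,hash)
  {ABDF}: card=360000; try (B,hash)→22400, (A,hash)→34400, (B,merge)→189350, (A,merge)→392000, (A,nl_idx)→581000, (B,nl)→1808000 …(+1); best=22400 via (B,hash)
  {BCDF}: card=8000; try (D,hash)→6250, (D,merge)→14850, (C,hash)→29600, (C,nl_idx)→157000, (D,nl)→202050, (C,merge)→389350 …(+1); best=6250 via (D,hash)
  {ABDEF}: card=1440000; try (B,hash)→73400, (E,hash)→389600, (B,merge)→840350, (B,nl)→7223000, (E,merge)→7226400, (E,nl)→144022400; best=73400 via (B,hash)
  {ABCDF}: card=120000; try (A,hash)→19650, (A,merge)→121250, (A,nl_idx)→198250, (C,hash)→383000, (C,nl_idx)→2302400, (A,nl)→2406250 …(+2); best=19650 via (A,hash)
  {ABCDEF}: card=480000; try (E,hash)→146850, (C,hash)→1514000, (E,merge)→2183650, (C,nl_idx)→9193400, (C,merge)→31753750, (E,nl)→48019650 …(+1); best=146850 via (E,hash)

cost=146850; order=B,C,F,D,A,E; methods=hash,merge,hash,hash,hash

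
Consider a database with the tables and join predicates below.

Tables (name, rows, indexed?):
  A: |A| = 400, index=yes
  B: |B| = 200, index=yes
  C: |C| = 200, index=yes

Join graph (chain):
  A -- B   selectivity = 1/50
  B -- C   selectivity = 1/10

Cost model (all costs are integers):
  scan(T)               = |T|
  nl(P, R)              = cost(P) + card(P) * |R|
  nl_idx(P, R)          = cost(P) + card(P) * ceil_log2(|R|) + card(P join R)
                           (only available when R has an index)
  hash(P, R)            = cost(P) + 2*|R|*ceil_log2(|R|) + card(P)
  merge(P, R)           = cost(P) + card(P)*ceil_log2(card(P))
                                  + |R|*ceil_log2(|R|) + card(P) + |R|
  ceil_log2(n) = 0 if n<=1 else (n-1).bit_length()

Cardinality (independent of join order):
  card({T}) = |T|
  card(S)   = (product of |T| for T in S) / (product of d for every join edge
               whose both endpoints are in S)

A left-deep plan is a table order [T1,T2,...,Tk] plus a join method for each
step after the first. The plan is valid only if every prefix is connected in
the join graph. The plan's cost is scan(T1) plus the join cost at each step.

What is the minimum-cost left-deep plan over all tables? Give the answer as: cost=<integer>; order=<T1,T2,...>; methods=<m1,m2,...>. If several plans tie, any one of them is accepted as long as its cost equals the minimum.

Selinger DP (subsets sized 1..n):
  {A}: scan cost=400, card=400
  {B}: scan cost=200, card=200
  {C}: scan cost=200, card=200
  {AB}: card=1600; try (A,nl_idx)→3600, (B,hash)→4000, (B,nl_idx)→5200, (A,merge)→6000, (B,merge)→6200, (A,hash)→7600 …(+2); best=3600 via (A,nl_idx)
  {BC}: card=4000; try (C,hash)→3600, (B,hash)→3600, (C,merge)→3800, (B,merge)→3800, (C,nl_idx)→5800, (B,nl_idx)→5800 …(+2); best=3600 via (C,hash)
  {ABC}: card=32000; try (C,hash)→8400, (A,hash)→14800, (C,merge)→24600, (C,nl_idx)→48400, (A,merge)→59600, (A,nl_idx)→71600 …(+2); best=8400 via (C,hash)

cost=8400; order=B,A,C; methods=nl_idx,hash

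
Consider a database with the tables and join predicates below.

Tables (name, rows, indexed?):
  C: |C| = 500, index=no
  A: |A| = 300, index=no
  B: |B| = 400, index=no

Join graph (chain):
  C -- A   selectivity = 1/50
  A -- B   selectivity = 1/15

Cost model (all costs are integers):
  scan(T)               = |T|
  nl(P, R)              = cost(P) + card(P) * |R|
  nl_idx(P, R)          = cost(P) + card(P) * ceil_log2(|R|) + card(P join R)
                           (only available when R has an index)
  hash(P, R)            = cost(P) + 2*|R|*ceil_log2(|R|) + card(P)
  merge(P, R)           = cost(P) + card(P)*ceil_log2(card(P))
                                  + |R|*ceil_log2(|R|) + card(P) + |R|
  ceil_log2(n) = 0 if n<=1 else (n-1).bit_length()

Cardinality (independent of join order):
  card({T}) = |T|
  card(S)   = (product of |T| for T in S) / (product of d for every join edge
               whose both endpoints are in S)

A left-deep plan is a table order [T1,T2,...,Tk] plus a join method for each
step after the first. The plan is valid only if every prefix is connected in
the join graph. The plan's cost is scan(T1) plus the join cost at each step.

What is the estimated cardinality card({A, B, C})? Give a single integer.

80000

Tables in S: A(300), B(400), C(500)
Edges inside S: C-A(d=50), A-B(d=15)
numerator = 300 * 400 * 500 = 60000000
denominator = 50 * 15 = 750
card(S) = 60000000 / 750 = 80000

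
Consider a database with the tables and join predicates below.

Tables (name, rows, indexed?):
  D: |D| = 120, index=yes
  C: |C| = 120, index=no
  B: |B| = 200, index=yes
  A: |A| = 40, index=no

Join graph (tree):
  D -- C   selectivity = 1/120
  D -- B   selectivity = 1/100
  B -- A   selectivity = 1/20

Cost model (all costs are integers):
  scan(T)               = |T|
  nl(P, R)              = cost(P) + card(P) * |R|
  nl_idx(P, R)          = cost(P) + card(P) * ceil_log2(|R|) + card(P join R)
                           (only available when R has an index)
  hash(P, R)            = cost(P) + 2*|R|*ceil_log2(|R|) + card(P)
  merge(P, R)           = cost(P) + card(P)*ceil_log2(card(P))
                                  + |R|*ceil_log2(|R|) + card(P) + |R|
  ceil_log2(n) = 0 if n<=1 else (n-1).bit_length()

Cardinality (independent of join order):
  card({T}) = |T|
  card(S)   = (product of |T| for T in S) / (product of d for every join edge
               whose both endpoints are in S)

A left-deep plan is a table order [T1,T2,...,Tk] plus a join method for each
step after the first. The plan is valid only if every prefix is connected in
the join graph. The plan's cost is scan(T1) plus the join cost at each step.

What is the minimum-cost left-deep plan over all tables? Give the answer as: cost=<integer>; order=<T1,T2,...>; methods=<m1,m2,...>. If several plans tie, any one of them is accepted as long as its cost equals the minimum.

cost=3000; order=C,D,B,A; methods=nl_idx,nl_idx,hash

Selinger DP (subsets sized 1..n):
  {D}: scan cost=120, card=120
  {C}: scan cost=120, card=120
  {B}: scan cost=200, card=200
  {A}: scan cost=40, card=40
  {CD}: card=120; try (D,nl_idx)→1080, (D,hash)→1920, (C,hash)→1920, (D,merge)→2040, (C,merge)→2040, (D,nl)→14520 …(+1); best=1080 via (D,nl_idx)
  {BD}: card=240; try (B,nl_idx)→1320, (D,nl_idx)→1840, (D,hash)→2080, (B,merge)→2880, (D,merge)→2960, (B,hash)→3440 …(+2); best=1320 via (B,nl_idx)
  {AB}: card=400; try (B,nl_idx)→760, (A,hash)→880, (B,merge)→2120, (A,merge)→2280, (B,hash)→3280, (B,nl)→8040 …(+1); best=760 via (B,nl_idx)
  {BCD}: card=240; try (B,nl_idx)→2280, (C,hash)→3240, (B,merge)→3840, (B,hash)→4400, (C,merge)→4440, (B,nl)→25080 …(+1); best=2280 via (B,nl_idx)
  {ABD}: card=480; try (A,hash)→2040, (D,hash)→2840, (A,merge)→3760, (D,nl_idx)→4040, (D,merge)→5720, (A,nl)→10920 …(+1); best=2040 via (A,hash)
  {ABCD}: card=480; try (A,hash)→3000, (C,hash)→4200, (A,merge)→4720, (C,merge)→7800, (A,nl)→11880, (C,nl)→59640; best=3000 via (A,hash)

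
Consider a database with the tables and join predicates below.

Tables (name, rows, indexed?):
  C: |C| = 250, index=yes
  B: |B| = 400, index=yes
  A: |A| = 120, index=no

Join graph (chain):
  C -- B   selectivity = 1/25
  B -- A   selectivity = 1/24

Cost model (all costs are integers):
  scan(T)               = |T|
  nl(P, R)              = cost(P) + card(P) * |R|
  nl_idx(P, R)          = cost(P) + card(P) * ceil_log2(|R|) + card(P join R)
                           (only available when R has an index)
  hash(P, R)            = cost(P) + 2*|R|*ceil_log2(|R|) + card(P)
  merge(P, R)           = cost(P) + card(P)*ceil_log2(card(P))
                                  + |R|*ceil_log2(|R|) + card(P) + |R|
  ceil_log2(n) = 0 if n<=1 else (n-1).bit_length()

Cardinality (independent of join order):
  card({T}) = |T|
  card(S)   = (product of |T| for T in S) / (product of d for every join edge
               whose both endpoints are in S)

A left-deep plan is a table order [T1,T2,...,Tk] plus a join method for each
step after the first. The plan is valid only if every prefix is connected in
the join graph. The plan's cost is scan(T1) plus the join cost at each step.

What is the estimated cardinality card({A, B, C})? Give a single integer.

20000

Tables in S: A(120), B(400), C(250)
Edges inside S: C-B(d=25), B-A(d=24)
numerator = 120 * 400 * 250 = 12000000
denominator = 25 * 24 = 600
card(S) = 12000000 / 600 = 20000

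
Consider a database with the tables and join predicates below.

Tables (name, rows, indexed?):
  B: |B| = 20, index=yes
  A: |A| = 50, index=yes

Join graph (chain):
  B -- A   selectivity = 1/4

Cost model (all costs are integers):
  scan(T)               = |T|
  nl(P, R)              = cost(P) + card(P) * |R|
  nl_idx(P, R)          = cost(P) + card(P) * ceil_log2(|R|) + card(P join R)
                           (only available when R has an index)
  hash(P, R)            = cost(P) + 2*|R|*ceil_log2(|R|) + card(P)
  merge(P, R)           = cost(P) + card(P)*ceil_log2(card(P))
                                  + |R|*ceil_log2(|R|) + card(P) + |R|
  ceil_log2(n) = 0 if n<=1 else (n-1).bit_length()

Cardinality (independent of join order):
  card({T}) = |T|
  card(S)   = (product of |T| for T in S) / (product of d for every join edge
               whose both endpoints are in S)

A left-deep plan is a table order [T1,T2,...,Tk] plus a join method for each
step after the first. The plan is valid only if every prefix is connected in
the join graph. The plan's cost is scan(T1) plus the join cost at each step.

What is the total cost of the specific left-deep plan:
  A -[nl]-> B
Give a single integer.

step 1: scan A: cost=50, card=50
step 2: join B via nl
    card(P join B) = 50*20/(4) = 250
    cost = 50 + 50*20 = 1050

1050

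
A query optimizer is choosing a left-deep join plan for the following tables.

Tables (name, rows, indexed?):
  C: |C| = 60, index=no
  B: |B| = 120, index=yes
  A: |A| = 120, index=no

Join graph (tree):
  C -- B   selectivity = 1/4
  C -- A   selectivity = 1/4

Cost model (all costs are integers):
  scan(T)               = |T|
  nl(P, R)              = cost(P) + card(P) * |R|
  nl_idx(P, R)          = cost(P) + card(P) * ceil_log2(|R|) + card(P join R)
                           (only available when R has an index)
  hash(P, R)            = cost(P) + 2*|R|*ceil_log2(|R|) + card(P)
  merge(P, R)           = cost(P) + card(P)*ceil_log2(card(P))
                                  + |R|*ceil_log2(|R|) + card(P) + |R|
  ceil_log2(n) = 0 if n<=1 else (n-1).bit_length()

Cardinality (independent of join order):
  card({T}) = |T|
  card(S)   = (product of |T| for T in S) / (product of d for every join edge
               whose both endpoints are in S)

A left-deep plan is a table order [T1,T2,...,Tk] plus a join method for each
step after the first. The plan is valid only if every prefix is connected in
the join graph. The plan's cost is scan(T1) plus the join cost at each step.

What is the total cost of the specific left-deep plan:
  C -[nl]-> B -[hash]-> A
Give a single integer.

step 1: scan C: cost=60, card=60
step 2: join B via nl
    card(P join B) = 60*120/(4) = 1800
    cost = 60 + 60*120 = 7260
step 3: join A via hash
    card(P join A) = 1800*120/(4) = 54000
    cost = 7260 + 2*120*7 + 1800 = 10740

10740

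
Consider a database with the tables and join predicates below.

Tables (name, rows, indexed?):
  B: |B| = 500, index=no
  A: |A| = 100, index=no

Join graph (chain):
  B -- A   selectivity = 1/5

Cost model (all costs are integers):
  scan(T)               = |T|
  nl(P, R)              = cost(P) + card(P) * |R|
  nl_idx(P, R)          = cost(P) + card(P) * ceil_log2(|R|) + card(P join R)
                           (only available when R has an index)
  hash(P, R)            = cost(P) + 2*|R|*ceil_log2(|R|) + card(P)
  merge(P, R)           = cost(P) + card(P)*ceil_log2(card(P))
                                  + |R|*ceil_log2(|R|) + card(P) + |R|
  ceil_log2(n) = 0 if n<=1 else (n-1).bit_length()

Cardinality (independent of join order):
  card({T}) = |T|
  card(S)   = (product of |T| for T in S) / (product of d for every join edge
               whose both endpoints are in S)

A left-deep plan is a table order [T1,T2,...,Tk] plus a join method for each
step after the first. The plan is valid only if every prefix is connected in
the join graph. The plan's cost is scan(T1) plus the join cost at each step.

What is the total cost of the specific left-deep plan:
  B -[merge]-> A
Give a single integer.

step 1: scan B: cost=500, card=500
step 2: join A via merge
    card(P join A) = 500*100/(5) = 10000
    cost = 500 + 500*9 + 100*7 + 500 + 100 = 6300

6300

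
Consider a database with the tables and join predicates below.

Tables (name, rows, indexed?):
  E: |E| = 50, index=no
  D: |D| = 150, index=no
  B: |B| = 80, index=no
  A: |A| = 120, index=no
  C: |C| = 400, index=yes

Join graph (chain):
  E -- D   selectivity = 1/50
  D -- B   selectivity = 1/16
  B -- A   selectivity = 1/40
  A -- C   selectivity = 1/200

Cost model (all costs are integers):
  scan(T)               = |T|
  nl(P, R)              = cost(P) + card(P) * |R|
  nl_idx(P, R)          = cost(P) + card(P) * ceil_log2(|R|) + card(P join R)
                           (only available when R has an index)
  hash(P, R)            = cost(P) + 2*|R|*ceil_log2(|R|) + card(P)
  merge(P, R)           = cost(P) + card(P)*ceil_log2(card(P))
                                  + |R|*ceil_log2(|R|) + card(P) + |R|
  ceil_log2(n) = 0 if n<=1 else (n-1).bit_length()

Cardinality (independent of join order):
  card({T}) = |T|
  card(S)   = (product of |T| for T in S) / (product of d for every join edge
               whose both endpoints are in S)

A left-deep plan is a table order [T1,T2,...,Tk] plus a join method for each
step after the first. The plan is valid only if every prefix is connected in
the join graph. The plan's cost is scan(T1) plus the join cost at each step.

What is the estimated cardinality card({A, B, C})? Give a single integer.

Tables in S: A(120), B(80), C(400)
Edges inside S: B-A(d=40), A-C(d=200)
numerator = 120 * 80 * 400 = 3840000
denominator = 40 * 200 = 8000
card(S) = 3840000 / 8000 = 480

480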